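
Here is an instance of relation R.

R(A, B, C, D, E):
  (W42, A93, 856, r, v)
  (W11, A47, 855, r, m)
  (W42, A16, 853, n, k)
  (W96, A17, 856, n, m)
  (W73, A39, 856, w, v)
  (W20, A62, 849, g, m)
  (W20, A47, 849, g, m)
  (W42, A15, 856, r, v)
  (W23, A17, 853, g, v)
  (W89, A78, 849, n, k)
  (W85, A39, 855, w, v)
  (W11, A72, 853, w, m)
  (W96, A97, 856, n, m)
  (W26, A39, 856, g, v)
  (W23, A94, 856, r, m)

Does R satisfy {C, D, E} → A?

(C=856, D=r, E=v): 2 rows → A = W42, W42 ✓
(C=855, D=r, E=m): 1 row → A = W11 ✓
(C=853, D=n, E=k): 1 row → A = W42 ✓
(C=856, D=n, E=m): 2 rows → A = W96, W96 ✓
(C=856, D=w, E=v): 1 row → A = W73 ✓
(C=849, D=g, E=m): 2 rows → A = W20, W20 ✓
(C=853, D=g, E=v): 1 row → A = W23 ✓
(C=849, D=n, E=k): 1 row → A = W89 ✓
(C=855, D=w, E=v): 1 row → A = W85 ✓
(C=853, D=w, E=m): 1 row → A = W11 ✓
(C=856, D=g, E=v): 1 row → A = W26 ✓
(C=856, D=r, E=m): 1 row → A = W23 ✓
Every {C, D, E} value is associated with a single A value, so {C, D, E} → A holds.

Yes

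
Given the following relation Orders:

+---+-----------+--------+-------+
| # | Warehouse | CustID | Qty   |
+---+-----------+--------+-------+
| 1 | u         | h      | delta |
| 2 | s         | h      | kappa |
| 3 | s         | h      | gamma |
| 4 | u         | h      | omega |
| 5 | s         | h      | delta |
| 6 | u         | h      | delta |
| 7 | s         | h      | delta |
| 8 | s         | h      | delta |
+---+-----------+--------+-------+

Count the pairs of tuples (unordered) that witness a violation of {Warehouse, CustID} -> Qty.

9

(Warehouse=u, CustID=h): violating pairs (1,4), (4,6) — 2 pairs.
(Warehouse=s, CustID=h): violating pairs (2,3), (2,5), (2,7), (2,8), (3,5), (3,7), (3,8) — 7 pairs.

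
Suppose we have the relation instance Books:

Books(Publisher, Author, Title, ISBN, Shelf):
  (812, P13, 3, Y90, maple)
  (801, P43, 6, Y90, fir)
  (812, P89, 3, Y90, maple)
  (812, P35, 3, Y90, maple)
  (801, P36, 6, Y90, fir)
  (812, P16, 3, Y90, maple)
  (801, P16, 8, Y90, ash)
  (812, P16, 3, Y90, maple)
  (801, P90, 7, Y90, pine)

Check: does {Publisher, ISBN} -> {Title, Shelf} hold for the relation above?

No

(Publisher=812, ISBN=Y90): 5 rows → {Title,Shelf} = (3, maple), (3, maple), (3, maple), (3, maple), (3, maple) ✓
(Publisher=801, ISBN=Y90): 4 rows → {Title,Shelf} takes values {(6, fir), (8, ash), (7, pine)} — violation
Two rows agree on {Publisher, ISBN} but differ on {Title, Shelf}, so {Publisher, ISBN} -> {Title, Shelf} does not hold.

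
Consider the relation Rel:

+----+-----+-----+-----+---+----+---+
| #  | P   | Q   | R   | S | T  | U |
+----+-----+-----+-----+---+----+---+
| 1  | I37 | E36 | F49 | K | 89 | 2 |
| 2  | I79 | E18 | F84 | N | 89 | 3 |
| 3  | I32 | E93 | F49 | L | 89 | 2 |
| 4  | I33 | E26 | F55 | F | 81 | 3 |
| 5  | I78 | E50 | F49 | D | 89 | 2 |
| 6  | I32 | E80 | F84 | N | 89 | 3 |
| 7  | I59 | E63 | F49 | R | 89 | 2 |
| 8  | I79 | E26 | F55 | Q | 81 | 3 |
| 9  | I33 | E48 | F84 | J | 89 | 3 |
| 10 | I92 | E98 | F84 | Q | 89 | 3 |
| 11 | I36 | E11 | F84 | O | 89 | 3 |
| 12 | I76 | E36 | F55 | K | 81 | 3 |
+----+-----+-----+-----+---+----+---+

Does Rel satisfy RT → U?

Yes

(R=F49, T=89): rows 1, 3, 5, 7 → U = 2, 2, 2, 2 ✓
(R=F84, T=89): rows 2, 6, 9, 10, 11 → U = 3, 3, 3, 3, 3 ✓
(R=F55, T=81): rows 4, 8, 12 → U = 3, 3, 3 ✓
Every RT value is associated with a single U value, so RT → U holds.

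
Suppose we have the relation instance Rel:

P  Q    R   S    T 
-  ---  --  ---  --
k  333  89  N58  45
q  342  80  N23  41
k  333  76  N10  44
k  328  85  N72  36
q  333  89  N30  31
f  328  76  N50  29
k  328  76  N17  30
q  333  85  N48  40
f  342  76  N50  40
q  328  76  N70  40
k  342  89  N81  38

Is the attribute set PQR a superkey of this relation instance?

Yes

All 11 rows have distinct PQR values, so PQR → (all attributes) holds and PQR is a superkey.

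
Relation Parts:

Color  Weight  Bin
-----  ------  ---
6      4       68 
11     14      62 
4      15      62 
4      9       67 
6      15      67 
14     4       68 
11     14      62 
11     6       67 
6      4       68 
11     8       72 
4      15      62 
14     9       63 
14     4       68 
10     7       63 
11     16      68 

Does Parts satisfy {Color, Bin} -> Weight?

Yes

(Color=6, Bin=68): 2 rows → Weight = 4, 4 ✓
(Color=11, Bin=62): 2 rows → Weight = 14, 14 ✓
(Color=4, Bin=62): 2 rows → Weight = 15, 15 ✓
(Color=4, Bin=67): 1 row → Weight = 9 ✓
(Color=6, Bin=67): 1 row → Weight = 15 ✓
(Color=14, Bin=68): 2 rows → Weight = 4, 4 ✓
(Color=11, Bin=67): 1 row → Weight = 6 ✓
(Color=11, Bin=72): 1 row → Weight = 8 ✓
(Color=14, Bin=63): 1 row → Weight = 9 ✓
(Color=10, Bin=63): 1 row → Weight = 7 ✓
(Color=11, Bin=68): 1 row → Weight = 16 ✓
Every {Color, Bin} value is associated with a single Weight value, so {Color, Bin} -> Weight holds.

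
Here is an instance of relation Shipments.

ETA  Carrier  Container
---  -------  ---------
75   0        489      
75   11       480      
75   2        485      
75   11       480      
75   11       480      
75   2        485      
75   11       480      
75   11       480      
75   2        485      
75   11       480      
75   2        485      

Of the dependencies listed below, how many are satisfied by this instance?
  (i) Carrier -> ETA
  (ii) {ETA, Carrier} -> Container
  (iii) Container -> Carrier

3

(i) Carrier -> ETA: every LHS value maps to a single RHS value — holds.
(ii) {ETA, Carrier} -> Container: every LHS value maps to a single RHS value — holds.
(iii) Container -> Carrier: every LHS value maps to a single RHS value — holds.
3 of the 3 dependencies hold.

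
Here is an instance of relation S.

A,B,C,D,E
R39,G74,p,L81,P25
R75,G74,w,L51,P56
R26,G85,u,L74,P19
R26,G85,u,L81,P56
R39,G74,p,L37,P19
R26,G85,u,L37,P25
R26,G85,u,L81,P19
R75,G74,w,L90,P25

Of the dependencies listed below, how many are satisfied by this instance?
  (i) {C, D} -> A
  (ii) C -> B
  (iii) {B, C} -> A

3

(i) {C, D} -> A: every LHS value maps to a single RHS value — holds.
(ii) C -> B: every LHS value maps to a single RHS value — holds.
(iii) {B, C} -> A: every LHS value maps to a single RHS value — holds.
3 of the 3 dependencies hold.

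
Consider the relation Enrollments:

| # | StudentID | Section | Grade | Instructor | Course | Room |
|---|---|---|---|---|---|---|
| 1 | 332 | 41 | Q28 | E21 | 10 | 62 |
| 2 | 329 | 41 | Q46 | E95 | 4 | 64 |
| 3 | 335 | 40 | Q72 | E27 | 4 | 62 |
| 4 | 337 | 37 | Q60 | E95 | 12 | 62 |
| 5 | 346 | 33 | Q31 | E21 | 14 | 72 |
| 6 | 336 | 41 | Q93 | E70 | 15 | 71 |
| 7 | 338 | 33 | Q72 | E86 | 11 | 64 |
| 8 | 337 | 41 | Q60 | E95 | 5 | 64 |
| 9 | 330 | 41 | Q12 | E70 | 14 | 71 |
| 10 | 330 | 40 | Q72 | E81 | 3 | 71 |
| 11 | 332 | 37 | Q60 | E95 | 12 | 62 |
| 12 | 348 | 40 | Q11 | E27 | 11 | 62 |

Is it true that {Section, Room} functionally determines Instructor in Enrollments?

(Section=41, Room=62): row 1 → Instructor = E21 ✓
(Section=41, Room=64): rows 2, 8 → Instructor = E95, E95 ✓
(Section=40, Room=62): rows 3, 12 → Instructor = E27, E27 ✓
(Section=37, Room=62): rows 4, 11 → Instructor = E95, E95 ✓
(Section=33, Room=72): row 5 → Instructor = E21 ✓
(Section=41, Room=71): rows 6, 9 → Instructor = E70, E70 ✓
(Section=33, Room=64): row 7 → Instructor = E86 ✓
(Section=40, Room=71): row 10 → Instructor = E81 ✓
Every {Section, Room} value is associated with a single Instructor value, so {Section, Room} → Instructor holds.

Yes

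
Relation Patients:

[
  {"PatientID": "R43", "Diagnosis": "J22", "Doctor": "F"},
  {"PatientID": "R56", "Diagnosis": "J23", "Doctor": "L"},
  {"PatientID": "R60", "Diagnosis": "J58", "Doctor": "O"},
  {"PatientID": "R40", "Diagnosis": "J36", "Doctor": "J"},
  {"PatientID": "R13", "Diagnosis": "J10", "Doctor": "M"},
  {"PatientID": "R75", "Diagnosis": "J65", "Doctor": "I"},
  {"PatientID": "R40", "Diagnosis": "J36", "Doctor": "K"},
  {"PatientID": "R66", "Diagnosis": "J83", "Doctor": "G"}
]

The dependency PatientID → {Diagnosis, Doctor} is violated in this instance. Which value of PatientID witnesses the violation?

R40

PatientID=R43: 1 row → {Diagnosis,Doctor} = (J22, F) ✓
PatientID=R56: 1 row → {Diagnosis,Doctor} = (J23, L) ✓
PatientID=R60: 1 row → {Diagnosis,Doctor} = (J58, O) ✓
PatientID=R40: 2 rows → {Diagnosis,Doctor} takes values {(J36, J), (J36, K)} — violation
PatientID=R13: 1 row → {Diagnosis,Doctor} = (J10, M) ✓
PatientID=R75: 1 row → {Diagnosis,Doctor} = (J65, I) ✓
PatientID=R66: 1 row → {Diagnosis,Doctor} = (J83, G) ✓
The only PatientID value with inconsistent RHS is PatientID=R40.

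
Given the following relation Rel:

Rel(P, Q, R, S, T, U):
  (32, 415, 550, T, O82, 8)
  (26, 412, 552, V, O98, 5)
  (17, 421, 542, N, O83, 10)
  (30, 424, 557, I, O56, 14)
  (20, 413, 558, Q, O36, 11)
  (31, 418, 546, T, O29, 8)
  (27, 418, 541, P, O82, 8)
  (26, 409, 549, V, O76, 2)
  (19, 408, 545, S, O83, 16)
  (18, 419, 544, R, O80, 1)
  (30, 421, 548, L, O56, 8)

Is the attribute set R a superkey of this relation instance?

Yes

All 11 rows have distinct R values, so R → (all attributes) holds and R is a superkey.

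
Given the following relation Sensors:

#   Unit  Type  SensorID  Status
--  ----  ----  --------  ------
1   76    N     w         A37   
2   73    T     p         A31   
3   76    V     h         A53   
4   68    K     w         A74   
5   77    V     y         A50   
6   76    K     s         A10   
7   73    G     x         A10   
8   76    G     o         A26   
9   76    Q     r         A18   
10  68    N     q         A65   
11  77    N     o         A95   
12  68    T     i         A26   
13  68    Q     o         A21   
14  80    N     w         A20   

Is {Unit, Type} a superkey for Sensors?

Yes

All 14 rows have distinct {Unit, Type} values, so {Unit, Type} → (all attributes) holds and {Unit, Type} is a superkey.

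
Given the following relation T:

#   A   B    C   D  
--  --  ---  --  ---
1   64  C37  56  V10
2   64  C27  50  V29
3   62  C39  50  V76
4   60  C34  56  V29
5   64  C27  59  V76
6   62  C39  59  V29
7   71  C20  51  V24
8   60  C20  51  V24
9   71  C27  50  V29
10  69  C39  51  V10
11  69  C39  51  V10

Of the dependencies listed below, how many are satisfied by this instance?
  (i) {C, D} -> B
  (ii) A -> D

(i) {C, D} -> B: every LHS value maps to a single RHS value — holds.
(ii) A -> D: A=64: rows 1, 2, 5 → D takes values {V10, V29, V76} — violation; A=62: rows 3, 6 → D takes values {V76, V29} — violation; A=60: rows 4, 8 → D takes values {V29, V24} — violation; A=71: rows 7, 9 → D takes values {V24, V29} — violation — fails.
1 of the 2 dependencies holds.

1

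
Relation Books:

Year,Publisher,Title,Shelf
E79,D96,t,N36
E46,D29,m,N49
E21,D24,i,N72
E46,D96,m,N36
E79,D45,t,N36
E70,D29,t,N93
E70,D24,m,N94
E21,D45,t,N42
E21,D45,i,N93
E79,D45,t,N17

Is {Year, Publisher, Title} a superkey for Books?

No

Two distinct rows share (Year=E79, Publisher=D45, Title=t), so {Year, Publisher, Title} does not determine every attribute — not a superkey.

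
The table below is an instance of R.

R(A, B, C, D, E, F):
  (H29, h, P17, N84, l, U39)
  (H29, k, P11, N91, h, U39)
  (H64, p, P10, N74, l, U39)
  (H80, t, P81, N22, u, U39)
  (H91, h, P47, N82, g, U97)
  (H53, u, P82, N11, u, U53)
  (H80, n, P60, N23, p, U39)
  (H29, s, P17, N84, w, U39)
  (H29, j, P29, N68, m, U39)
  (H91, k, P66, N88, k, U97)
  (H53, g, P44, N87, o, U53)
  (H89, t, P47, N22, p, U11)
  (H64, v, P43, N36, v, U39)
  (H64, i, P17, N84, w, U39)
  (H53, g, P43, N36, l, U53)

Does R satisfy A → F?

Yes

A=H29: 4 rows → F = U39, U39, U39, U39 ✓
A=H64: 3 rows → F = U39, U39, U39 ✓
A=H80: 2 rows → F = U39, U39 ✓
A=H91: 2 rows → F = U97, U97 ✓
A=H53: 3 rows → F = U53, U53, U53 ✓
A=H89: 1 row → F = U11 ✓
Every A value is associated with a single F value, so A → F holds.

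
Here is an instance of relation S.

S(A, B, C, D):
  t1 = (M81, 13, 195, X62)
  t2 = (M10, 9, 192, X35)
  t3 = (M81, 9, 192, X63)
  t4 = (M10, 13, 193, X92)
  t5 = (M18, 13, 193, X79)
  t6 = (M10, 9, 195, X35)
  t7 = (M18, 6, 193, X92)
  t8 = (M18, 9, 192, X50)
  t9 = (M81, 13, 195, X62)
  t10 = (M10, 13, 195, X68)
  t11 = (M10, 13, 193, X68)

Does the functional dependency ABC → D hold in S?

No

(A=M81, B=13, C=195): rows 1, 9 → D = X62, X62 ✓
(A=M10, B=9, C=192): row 2 → D = X35 ✓
(A=M81, B=9, C=192): row 3 → D = X63 ✓
(A=M10, B=13, C=193): rows 4, 11 → D takes values {X92, X68} — violation
(A=M18, B=13, C=193): row 5 → D = X79 ✓
(A=M10, B=9, C=195): row 6 → D = X35 ✓
(A=M18, B=6, C=193): row 7 → D = X92 ✓
(A=M18, B=9, C=192): row 8 → D = X50 ✓
(A=M10, B=13, C=195): row 10 → D = X68 ✓
Two rows agree on ABC but differ on D, so ABC → D does not hold.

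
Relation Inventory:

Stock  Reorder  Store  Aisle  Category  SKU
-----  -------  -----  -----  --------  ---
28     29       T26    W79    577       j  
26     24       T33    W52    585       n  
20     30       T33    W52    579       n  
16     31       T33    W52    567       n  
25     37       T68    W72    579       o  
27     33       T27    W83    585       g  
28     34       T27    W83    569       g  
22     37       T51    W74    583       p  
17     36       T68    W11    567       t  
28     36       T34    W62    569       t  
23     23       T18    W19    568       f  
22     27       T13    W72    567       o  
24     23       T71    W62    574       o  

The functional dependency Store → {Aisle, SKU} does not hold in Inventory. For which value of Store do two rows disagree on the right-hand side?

Store=T26: 1 row → {Aisle,SKU} = (W79, j) ✓
Store=T33: 3 rows → {Aisle,SKU} = (W52, n), (W52, n), (W52, n) ✓
Store=T68: 2 rows → {Aisle,SKU} takes values {(W72, o), (W11, t)} — violation
Store=T27: 2 rows → {Aisle,SKU} = (W83, g), (W83, g) ✓
Store=T51: 1 row → {Aisle,SKU} = (W74, p) ✓
Store=T34: 1 row → {Aisle,SKU} = (W62, t) ✓
Store=T18: 1 row → {Aisle,SKU} = (W19, f) ✓
Store=T13: 1 row → {Aisle,SKU} = (W72, o) ✓
Store=T71: 1 row → {Aisle,SKU} = (W62, o) ✓
The only Store value with inconsistent RHS is Store=T68.

T68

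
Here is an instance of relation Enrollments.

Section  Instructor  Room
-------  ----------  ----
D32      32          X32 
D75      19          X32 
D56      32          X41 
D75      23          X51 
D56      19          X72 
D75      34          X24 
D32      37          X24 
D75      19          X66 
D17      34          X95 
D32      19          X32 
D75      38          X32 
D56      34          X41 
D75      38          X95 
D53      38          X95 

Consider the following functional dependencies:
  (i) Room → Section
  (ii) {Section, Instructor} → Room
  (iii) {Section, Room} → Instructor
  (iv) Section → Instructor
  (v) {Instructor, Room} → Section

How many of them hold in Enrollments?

0

(i) Room → Section: Room=X32: 4 rows → Section takes values {D32, D75} — violation; Room=X24: 2 rows → Section takes values {D75, D32} — violation; Room=X95: 3 rows → Section takes values {D17, D75, D53} — violation — fails.
(ii) {Section, Instructor} → Room: (Section=D75, Instructor=19): 2 rows → Room takes values {X32, X66} — violation; (Section=D75, Instructor=38): 2 rows → Room takes values {X32, X95} — violation — fails.
(iii) {Section, Room} → Instructor: (Section=D32, Room=X32): 2 rows → Instructor takes values {32, 19} — violation; (Section=D75, Room=X32): 2 rows → Instructor takes values {19, 38} — violation; (Section=D56, Room=X41): 2 rows → Instructor takes values {32, 34} — violation — fails.
(iv) Section → Instructor: Section=D32: 3 rows → Instructor takes values {32, 37, 19} — violation; Section=D75: 6 rows → Instructor takes values {19, 23, 34, 38} — violation; Section=D56: 3 rows → Instructor takes values {32, 19, 34} — violation — fails.
(v) {Instructor, Room} → Section: (Instructor=19, Room=X32): 2 rows → Section takes values {D75, D32} — violation; (Instructor=38, Room=X95): 2 rows → Section takes values {D75, D53} — violation — fails.
None of the 5 dependencies hold.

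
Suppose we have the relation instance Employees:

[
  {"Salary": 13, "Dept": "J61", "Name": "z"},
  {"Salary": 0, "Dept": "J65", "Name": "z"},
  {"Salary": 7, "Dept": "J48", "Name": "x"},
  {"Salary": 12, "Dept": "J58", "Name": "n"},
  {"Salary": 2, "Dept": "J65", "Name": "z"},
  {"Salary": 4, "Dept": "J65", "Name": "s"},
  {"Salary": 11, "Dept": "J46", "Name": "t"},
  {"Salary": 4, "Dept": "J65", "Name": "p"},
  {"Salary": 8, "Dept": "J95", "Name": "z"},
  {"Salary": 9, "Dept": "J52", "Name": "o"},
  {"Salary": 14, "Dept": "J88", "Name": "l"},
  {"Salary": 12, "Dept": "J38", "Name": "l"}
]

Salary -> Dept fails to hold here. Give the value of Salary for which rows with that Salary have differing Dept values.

12

Salary=13: 1 row → Dept = J61 ✓
Salary=0: 1 row → Dept = J65 ✓
Salary=7: 1 row → Dept = J48 ✓
Salary=12: 2 rows → Dept takes values {J58, J38} — violation
Salary=2: 1 row → Dept = J65 ✓
Salary=4: 2 rows → Dept = J65, J65 ✓
Salary=11: 1 row → Dept = J46 ✓
Salary=8: 1 row → Dept = J95 ✓
Salary=9: 1 row → Dept = J52 ✓
Salary=14: 1 row → Dept = J88 ✓
The only Salary value with inconsistent Dept is Salary=12.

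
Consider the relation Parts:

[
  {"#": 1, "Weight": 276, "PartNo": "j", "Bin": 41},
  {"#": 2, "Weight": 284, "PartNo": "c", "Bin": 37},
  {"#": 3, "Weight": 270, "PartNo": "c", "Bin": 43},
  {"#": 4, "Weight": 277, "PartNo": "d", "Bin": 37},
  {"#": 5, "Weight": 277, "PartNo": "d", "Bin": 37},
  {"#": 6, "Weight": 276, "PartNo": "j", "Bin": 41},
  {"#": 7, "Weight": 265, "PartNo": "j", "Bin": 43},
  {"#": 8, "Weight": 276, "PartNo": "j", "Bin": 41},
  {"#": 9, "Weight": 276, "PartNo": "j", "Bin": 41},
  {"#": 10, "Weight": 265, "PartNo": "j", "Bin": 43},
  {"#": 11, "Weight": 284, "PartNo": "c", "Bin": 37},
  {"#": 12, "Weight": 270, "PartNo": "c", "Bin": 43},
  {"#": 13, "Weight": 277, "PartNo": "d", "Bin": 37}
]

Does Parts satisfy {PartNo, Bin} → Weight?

Yes

(PartNo=j, Bin=41): rows 1, 6, 8, 9 → Weight = 276, 276, 276, 276 ✓
(PartNo=c, Bin=37): rows 2, 11 → Weight = 284, 284 ✓
(PartNo=c, Bin=43): rows 3, 12 → Weight = 270, 270 ✓
(PartNo=d, Bin=37): rows 4, 5, 13 → Weight = 277, 277, 277 ✓
(PartNo=j, Bin=43): rows 7, 10 → Weight = 265, 265 ✓
Every {PartNo, Bin} value is associated with a single Weight value, so {PartNo, Bin} → Weight holds.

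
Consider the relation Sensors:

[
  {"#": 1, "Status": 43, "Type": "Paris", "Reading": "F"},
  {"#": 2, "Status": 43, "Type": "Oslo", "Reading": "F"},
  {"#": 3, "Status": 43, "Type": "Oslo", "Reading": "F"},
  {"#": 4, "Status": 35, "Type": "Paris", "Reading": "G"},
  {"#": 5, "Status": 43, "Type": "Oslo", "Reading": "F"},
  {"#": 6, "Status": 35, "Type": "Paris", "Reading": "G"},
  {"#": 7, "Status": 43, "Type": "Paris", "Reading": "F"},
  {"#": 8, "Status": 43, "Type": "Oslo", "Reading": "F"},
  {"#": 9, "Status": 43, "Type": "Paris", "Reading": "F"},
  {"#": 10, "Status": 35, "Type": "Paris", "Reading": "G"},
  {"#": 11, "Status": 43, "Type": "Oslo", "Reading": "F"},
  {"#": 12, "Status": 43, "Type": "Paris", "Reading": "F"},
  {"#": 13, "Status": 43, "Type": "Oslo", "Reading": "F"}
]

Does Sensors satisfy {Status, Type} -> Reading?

(Status=43, Type=Paris): rows 1, 7, 9, 12 → Reading = F, F, F, F ✓
(Status=43, Type=Oslo): rows 2, 3, 5, 8, 11, 13 → Reading = F, F, F, F, F, F ✓
(Status=35, Type=Paris): rows 4, 6, 10 → Reading = G, G, G ✓
Every {Status, Type} value is associated with a single Reading value, so {Status, Type} -> Reading holds.

Yes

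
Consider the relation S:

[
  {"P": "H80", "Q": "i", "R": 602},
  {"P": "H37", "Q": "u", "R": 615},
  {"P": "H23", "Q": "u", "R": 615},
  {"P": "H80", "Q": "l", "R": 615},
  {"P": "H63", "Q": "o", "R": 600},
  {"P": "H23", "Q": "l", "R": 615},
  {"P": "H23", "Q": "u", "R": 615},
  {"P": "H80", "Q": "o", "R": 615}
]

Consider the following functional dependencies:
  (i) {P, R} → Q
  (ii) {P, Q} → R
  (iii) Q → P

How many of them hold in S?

1

(i) {P, R} → Q: (P=H23, R=615): 3 rows → Q takes values {u, l} — violation; (P=H80, R=615): 2 rows → Q takes values {l, o} — violation — fails.
(ii) {P, Q} → R: every LHS value maps to a single RHS value — holds.
(iii) Q → P: Q=u: 3 rows → P takes values {H37, H23} — violation; Q=l: 2 rows → P takes values {H80, H23} — violation; Q=o: 2 rows → P takes values {H63, H80} — violation — fails.
1 of the 3 dependencies holds.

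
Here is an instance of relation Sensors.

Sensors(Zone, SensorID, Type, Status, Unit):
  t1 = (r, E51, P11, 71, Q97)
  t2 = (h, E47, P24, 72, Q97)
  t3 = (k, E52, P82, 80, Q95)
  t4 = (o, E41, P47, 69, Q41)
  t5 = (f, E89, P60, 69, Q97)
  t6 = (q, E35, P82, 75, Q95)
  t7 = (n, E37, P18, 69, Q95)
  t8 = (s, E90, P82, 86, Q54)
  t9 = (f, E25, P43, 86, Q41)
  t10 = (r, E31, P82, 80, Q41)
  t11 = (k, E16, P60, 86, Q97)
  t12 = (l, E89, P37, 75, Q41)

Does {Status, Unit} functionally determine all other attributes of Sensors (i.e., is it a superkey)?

All 12 rows have distinct {Status, Unit} values, so {Status, Unit} → (all attributes) holds and {Status, Unit} is a superkey.

Yes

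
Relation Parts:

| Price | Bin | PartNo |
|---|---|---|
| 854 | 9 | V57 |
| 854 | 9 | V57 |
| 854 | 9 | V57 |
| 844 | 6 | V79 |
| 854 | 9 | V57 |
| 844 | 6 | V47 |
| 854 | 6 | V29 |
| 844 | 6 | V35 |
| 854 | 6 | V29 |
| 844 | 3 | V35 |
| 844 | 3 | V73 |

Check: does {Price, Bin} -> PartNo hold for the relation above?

(Price=854, Bin=9): 4 rows → PartNo = V57, V57, V57, V57 ✓
(Price=844, Bin=6): 3 rows → PartNo takes values {V79, V47, V35} — violation
(Price=854, Bin=6): 2 rows → PartNo = V29, V29 ✓
(Price=844, Bin=3): 2 rows → PartNo takes values {V35, V73} — violation
Two rows agree on {Price, Bin} but differ on PartNo, so {Price, Bin} -> PartNo does not hold.

No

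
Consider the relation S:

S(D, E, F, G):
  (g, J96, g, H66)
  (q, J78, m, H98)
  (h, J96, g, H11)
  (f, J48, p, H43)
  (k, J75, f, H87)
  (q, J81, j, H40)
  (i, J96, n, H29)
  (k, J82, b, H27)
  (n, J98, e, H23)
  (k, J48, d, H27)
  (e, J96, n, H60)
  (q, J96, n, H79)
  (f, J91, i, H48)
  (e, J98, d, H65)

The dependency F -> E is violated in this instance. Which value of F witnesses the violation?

F=g: 2 rows → E = J96, J96 ✓
F=m: 1 row → E = J78 ✓
F=p: 1 row → E = J48 ✓
F=f: 1 row → E = J75 ✓
F=j: 1 row → E = J81 ✓
F=n: 3 rows → E = J96, J96, J96 ✓
F=b: 1 row → E = J82 ✓
F=e: 1 row → E = J98 ✓
F=d: 2 rows → E takes values {J48, J98} — violation
F=i: 1 row → E = J91 ✓
The only F value with inconsistent E is F=d.

d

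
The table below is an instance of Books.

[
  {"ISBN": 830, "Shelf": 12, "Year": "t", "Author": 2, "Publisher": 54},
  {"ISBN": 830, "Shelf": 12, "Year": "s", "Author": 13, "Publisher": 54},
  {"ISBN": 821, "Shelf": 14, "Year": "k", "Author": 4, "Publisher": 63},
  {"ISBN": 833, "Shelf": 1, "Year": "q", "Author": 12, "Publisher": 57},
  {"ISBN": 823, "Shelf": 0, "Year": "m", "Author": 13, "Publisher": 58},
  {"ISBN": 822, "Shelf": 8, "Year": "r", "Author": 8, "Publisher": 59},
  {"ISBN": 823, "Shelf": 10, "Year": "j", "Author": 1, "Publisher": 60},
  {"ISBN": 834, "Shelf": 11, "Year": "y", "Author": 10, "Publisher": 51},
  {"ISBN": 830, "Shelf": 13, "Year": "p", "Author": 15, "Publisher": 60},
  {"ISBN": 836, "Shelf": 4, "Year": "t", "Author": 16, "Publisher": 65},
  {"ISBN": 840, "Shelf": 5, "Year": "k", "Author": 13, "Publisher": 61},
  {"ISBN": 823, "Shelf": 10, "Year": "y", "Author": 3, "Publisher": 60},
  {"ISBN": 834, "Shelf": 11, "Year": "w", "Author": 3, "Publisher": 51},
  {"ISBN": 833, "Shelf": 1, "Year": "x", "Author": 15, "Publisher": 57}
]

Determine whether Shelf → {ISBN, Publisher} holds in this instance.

Yes

Shelf=12: 2 rows → {ISBN,Publisher} = (830, 54), (830, 54) ✓
Shelf=14: 1 row → {ISBN,Publisher} = (821, 63) ✓
Shelf=1: 2 rows → {ISBN,Publisher} = (833, 57), (833, 57) ✓
Shelf=0: 1 row → {ISBN,Publisher} = (823, 58) ✓
Shelf=8: 1 row → {ISBN,Publisher} = (822, 59) ✓
Shelf=10: 2 rows → {ISBN,Publisher} = (823, 60), (823, 60) ✓
Shelf=11: 2 rows → {ISBN,Publisher} = (834, 51), (834, 51) ✓
Shelf=13: 1 row → {ISBN,Publisher} = (830, 60) ✓
Shelf=4: 1 row → {ISBN,Publisher} = (836, 65) ✓
Shelf=5: 1 row → {ISBN,Publisher} = (840, 61) ✓
Every Shelf value is associated with a single {ISBN, Publisher} value, so Shelf → {ISBN, Publisher} holds.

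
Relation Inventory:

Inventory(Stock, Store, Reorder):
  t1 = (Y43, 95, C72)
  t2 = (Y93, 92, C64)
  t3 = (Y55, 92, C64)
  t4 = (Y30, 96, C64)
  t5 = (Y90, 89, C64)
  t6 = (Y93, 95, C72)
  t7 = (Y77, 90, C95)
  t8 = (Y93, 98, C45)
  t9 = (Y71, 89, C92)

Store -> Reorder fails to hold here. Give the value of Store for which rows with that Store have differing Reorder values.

89

Store=95: rows 1, 6 → Reorder = C72, C72 ✓
Store=92: rows 2, 3 → Reorder = C64, C64 ✓
Store=96: row 4 → Reorder = C64 ✓
Store=89: rows 5, 9 → Reorder takes values {C64, C92} — violation
Store=90: row 7 → Reorder = C95 ✓
Store=98: row 8 → Reorder = C45 ✓
The only Store value with inconsistent Reorder is Store=89.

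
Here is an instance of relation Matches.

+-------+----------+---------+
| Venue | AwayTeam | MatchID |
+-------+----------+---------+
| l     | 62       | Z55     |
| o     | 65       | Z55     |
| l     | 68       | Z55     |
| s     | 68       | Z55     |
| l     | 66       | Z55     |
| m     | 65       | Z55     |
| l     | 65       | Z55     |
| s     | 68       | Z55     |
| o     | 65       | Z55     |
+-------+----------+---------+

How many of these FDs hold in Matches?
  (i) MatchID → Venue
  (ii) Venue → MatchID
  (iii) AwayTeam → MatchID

2

(i) MatchID → Venue: MatchID=Z55: 9 rows → Venue takes values {l, o, s, m} — violation — fails.
(ii) Venue → MatchID: every LHS value maps to a single RHS value — holds.
(iii) AwayTeam → MatchID: every LHS value maps to a single RHS value — holds.
2 of the 3 dependencies hold.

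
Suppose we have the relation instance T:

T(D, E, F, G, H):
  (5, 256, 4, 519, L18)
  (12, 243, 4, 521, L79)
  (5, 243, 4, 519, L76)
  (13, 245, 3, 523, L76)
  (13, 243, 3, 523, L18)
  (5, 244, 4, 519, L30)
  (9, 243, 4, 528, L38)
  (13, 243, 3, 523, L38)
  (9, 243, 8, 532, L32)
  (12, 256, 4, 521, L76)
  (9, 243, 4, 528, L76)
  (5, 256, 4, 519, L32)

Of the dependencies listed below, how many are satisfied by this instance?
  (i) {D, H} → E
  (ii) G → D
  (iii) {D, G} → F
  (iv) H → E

(i) {D, H} → E: every LHS value maps to a single RHS value — holds.
(ii) G → D: every LHS value maps to a single RHS value — holds.
(iii) {D, G} → F: every LHS value maps to a single RHS value — holds.
(iv) H → E: H=L18: 2 rows → E takes values {256, 243} — violation; H=L76: 4 rows → E takes values {243, 245, 256} — violation; H=L32: 2 rows → E takes values {243, 256} — violation — fails.
3 of the 4 dependencies hold.

3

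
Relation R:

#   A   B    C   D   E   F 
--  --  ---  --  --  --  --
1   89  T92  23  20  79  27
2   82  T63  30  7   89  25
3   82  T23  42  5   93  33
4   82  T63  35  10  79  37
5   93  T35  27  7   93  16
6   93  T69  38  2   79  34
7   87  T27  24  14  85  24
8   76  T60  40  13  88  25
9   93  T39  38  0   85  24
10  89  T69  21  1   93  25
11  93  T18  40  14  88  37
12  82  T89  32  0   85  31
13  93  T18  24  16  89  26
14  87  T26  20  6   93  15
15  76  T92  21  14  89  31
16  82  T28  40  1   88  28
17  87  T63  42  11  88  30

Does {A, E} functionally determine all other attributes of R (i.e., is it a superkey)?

Yes

All 17 rows have distinct {A, E} values, so {A, E} → (all attributes) holds and {A, E} is a superkey.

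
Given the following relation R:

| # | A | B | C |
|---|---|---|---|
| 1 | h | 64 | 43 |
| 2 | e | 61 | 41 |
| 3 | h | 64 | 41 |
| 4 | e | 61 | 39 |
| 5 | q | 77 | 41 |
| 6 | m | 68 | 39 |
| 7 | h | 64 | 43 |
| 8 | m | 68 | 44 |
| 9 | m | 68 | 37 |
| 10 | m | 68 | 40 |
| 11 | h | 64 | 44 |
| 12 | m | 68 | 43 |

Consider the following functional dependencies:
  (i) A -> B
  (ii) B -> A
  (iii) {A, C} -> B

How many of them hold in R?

(i) A -> B: every LHS value maps to a single RHS value — holds.
(ii) B -> A: every LHS value maps to a single RHS value — holds.
(iii) {A, C} -> B: every LHS value maps to a single RHS value — holds.
3 of the 3 dependencies hold.

3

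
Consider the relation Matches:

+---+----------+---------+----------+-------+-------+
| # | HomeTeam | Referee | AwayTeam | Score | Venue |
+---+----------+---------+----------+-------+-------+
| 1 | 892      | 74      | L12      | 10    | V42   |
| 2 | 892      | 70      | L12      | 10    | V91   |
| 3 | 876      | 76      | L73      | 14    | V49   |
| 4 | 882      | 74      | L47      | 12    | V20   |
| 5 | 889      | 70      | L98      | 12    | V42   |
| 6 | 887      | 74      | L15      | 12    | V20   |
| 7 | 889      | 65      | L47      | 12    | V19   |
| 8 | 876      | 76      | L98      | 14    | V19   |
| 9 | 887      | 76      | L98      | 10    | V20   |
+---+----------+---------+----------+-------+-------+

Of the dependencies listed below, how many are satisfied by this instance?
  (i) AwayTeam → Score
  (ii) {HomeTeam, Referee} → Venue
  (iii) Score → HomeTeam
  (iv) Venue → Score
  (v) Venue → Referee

(i) AwayTeam → Score: AwayTeam=L98: rows 5, 8, 9 → Score takes values {12, 14, 10} — violation — fails.
(ii) {HomeTeam, Referee} → Venue: (HomeTeam=876, Referee=76): rows 3, 8 → Venue takes values {V49, V19} — violation — fails.
(iii) Score → HomeTeam: Score=10: rows 1, 2, 9 → HomeTeam takes values {892, 887} — violation; Score=12: rows 4, 5, 6, 7 → HomeTeam takes values {882, 889, 887} — violation — fails.
(iv) Venue → Score: Venue=V42: rows 1, 5 → Score takes values {10, 12} — violation; Venue=V20: rows 4, 6, 9 → Score takes values {12, 10} — violation; Venue=V19: rows 7, 8 → Score takes values {12, 14} — violation — fails.
(v) Venue → Referee: Venue=V42: rows 1, 5 → Referee takes values {74, 70} — violation; Venue=V20: rows 4, 6, 9 → Referee takes values {74, 76} — violation; Venue=V19: rows 7, 8 → Referee takes values {65, 76} — violation — fails.
None of the 5 dependencies hold.

0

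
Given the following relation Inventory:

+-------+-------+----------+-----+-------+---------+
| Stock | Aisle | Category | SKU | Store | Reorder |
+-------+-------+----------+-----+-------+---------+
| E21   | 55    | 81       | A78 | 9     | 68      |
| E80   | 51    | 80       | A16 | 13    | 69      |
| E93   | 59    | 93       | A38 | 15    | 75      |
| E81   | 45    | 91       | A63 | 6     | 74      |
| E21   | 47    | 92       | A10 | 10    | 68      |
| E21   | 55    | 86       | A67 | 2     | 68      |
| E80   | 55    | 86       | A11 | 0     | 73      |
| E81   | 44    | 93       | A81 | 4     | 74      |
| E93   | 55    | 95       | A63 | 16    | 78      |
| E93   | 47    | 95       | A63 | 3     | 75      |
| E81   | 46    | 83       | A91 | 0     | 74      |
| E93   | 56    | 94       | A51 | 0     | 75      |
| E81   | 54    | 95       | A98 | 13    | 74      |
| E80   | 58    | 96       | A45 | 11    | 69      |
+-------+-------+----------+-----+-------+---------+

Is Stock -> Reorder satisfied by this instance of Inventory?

Stock=E21: 3 rows → Reorder = 68, 68, 68 ✓
Stock=E80: 3 rows → Reorder takes values {69, 73} — violation
Stock=E93: 4 rows → Reorder takes values {75, 78} — violation
Stock=E81: 4 rows → Reorder = 74, 74, 74, 74 ✓
Two rows agree on Stock but differ on Reorder, so Stock -> Reorder does not hold.

No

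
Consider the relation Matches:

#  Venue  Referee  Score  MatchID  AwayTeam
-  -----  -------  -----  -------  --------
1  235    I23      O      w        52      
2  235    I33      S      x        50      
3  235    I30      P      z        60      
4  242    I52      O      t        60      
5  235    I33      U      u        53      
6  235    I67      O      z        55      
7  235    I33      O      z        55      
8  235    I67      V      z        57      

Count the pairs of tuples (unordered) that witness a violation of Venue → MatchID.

Venue=235: violating pairs (1,2), (1,3), (1,5), (1,6), (1,7), (1,8), (2,3), (2,5), (2,6), (2,7), (2,8), (3,5), (5,6), (5,7), (5,8) — 15 pairs.

15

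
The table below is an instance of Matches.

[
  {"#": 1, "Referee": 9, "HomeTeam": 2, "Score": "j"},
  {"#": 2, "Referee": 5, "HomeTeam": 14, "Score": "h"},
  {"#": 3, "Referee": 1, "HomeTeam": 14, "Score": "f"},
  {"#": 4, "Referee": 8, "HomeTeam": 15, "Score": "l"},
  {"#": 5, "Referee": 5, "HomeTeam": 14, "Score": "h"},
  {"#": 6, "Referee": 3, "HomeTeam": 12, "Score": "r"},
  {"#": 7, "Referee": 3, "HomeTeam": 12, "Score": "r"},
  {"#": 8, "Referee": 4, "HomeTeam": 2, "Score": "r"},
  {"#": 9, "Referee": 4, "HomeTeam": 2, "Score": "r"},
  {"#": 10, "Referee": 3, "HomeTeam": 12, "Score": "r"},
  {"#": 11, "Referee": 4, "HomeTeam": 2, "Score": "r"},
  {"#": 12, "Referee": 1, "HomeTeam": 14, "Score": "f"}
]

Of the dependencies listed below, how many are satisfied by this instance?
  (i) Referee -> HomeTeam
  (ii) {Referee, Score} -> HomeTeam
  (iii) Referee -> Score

3

(i) Referee -> HomeTeam: every LHS value maps to a single RHS value — holds.
(ii) {Referee, Score} -> HomeTeam: every LHS value maps to a single RHS value — holds.
(iii) Referee -> Score: every LHS value maps to a single RHS value — holds.
3 of the 3 dependencies hold.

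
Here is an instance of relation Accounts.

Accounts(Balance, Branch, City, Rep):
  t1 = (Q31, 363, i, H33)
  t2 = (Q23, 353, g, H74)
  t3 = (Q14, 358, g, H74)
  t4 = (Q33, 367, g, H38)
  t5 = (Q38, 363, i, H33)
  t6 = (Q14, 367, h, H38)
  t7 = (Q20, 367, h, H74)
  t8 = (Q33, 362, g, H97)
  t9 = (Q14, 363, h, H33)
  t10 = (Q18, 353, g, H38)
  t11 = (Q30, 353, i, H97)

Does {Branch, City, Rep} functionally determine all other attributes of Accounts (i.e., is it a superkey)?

Rows 1 and 5 have the same {Branch, City, Rep} value (Branch=363, City=i, Rep=H33) but are distinct tuples, so {Branch, City, Rep} does not determine every attribute — not a superkey.

No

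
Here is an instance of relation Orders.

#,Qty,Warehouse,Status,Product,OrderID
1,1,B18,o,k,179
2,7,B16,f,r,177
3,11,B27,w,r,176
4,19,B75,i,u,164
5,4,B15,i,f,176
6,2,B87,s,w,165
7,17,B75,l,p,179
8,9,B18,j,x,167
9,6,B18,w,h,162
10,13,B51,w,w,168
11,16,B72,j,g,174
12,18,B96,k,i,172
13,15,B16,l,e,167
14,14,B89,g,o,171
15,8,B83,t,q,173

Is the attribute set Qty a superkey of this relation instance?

All 15 rows have distinct Qty values, so Qty → (all attributes) holds and Qty is a superkey.

Yes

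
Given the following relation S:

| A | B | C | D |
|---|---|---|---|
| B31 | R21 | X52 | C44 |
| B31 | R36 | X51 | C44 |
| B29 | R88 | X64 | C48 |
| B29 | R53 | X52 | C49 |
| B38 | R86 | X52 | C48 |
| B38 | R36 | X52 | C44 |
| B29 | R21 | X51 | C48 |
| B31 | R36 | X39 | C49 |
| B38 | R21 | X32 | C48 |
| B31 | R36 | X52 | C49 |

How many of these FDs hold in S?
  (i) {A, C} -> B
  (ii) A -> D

(i) {A, C} -> B: (A=B31, C=X52): 2 rows → B takes values {R21, R36} — violation; (A=B38, C=X52): 2 rows → B takes values {R86, R36} — violation — fails.
(ii) A -> D: A=B31: 4 rows → D takes values {C44, C49} — violation; A=B29: 3 rows → D takes values {C48, C49} — violation; A=B38: 3 rows → D takes values {C48, C44} — violation — fails.
None of the 2 dependencies hold.

0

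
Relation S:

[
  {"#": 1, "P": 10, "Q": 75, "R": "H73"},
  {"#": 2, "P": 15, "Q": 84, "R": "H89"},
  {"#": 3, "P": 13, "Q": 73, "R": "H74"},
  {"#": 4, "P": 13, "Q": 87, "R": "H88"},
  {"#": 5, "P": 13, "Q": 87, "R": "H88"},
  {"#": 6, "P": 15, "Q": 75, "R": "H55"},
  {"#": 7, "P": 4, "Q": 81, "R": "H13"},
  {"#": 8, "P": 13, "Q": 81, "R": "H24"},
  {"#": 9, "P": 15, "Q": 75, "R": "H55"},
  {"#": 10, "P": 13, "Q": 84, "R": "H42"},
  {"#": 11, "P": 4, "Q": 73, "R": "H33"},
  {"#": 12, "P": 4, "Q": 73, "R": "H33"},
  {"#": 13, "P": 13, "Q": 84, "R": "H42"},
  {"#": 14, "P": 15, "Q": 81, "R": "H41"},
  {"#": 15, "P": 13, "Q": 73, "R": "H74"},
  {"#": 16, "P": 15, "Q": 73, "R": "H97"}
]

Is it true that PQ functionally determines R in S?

Yes

(P=10, Q=75): row 1 → R = H73 ✓
(P=15, Q=84): row 2 → R = H89 ✓
(P=13, Q=73): rows 3, 15 → R = H74, H74 ✓
(P=13, Q=87): rows 4, 5 → R = H88, H88 ✓
(P=15, Q=75): rows 6, 9 → R = H55, H55 ✓
(P=4, Q=81): row 7 → R = H13 ✓
(P=13, Q=81): row 8 → R = H24 ✓
(P=13, Q=84): rows 10, 13 → R = H42, H42 ✓
(P=4, Q=73): rows 11, 12 → R = H33, H33 ✓
(P=15, Q=81): row 14 → R = H41 ✓
(P=15, Q=73): row 16 → R = H97 ✓
Every PQ value is associated with a single R value, so PQ -> R holds.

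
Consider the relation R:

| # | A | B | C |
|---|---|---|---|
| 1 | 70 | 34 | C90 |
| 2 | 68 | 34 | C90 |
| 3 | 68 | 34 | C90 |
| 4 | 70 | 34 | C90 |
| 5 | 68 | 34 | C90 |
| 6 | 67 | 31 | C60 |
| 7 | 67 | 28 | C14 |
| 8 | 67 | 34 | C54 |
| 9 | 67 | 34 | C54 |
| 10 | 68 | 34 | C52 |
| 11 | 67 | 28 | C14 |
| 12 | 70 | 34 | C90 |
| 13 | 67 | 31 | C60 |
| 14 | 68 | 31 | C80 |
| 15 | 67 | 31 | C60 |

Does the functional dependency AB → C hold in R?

(A=70, B=34): rows 1, 4, 12 → C = C90, C90, C90 ✓
(A=68, B=34): rows 2, 3, 5, 10 → C takes values {C90, C52} — violation
(A=67, B=31): rows 6, 13, 15 → C = C60, C60, C60 ✓
(A=67, B=28): rows 7, 11 → C = C14, C14 ✓
(A=67, B=34): rows 8, 9 → C = C54, C54 ✓
(A=68, B=31): row 14 → C = C80 ✓
Two rows agree on AB but differ on C, so AB → C does not hold.

No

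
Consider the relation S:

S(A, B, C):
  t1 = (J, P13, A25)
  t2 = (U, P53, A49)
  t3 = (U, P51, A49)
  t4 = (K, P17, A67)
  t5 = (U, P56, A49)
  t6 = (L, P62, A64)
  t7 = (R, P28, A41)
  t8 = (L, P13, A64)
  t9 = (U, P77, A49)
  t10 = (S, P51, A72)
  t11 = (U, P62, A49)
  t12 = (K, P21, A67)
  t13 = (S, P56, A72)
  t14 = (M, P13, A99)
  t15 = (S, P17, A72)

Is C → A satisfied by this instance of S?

C=A25: row 1 → A = J ✓
C=A49: rows 2, 3, 5, 9, 11 → A = U, U, U, U, U ✓
C=A67: rows 4, 12 → A = K, K ✓
C=A64: rows 6, 8 → A = L, L ✓
C=A41: row 7 → A = R ✓
C=A72: rows 10, 13, 15 → A = S, S, S ✓
C=A99: row 14 → A = M ✓
Every C value is associated with a single A value, so C → A holds.

Yes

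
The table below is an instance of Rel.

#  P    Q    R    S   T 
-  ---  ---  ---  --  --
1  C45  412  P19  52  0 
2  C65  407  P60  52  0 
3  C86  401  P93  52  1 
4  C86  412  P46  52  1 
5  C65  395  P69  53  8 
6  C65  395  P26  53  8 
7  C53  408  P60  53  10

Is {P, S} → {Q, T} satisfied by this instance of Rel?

(P=C45, S=52): row 1 → {Q,T} = (412, 0) ✓
(P=C65, S=52): row 2 → {Q,T} = (407, 0) ✓
(P=C86, S=52): rows 3, 4 → {Q,T} takes values {(401, 1), (412, 1)} — violation
(P=C65, S=53): rows 5, 6 → {Q,T} = (395, 8), (395, 8) ✓
(P=C53, S=53): row 7 → {Q,T} = (408, 10) ✓
Two rows agree on {P, S} but differ on {Q, T}, so {P, S} → {Q, T} does not hold.

No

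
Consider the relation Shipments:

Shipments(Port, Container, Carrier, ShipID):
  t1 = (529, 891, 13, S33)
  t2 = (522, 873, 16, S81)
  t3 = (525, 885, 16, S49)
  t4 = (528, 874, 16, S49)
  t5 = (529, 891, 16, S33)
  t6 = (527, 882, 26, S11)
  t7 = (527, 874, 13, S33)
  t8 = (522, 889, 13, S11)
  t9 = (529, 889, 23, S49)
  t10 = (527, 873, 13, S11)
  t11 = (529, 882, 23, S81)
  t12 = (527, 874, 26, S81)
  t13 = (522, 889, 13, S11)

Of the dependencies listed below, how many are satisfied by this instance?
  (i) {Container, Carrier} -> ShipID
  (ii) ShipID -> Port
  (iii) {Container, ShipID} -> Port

(i) {Container, Carrier} -> ShipID: every LHS value maps to a single RHS value — holds.
(ii) ShipID -> Port: ShipID=S33: rows 1, 5, 7 → Port takes values {529, 527} — violation; ShipID=S81: rows 2, 11, 12 → Port takes values {522, 529, 527} — violation; ShipID=S49: rows 3, 4, 9 → Port takes values {525, 528, 529} — violation; ShipID=S11: rows 6, 8, 10, 13 → Port takes values {527, 522} — violation — fails.
(iii) {Container, ShipID} -> Port: every LHS value maps to a single RHS value — holds.
2 of the 3 dependencies hold.

2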